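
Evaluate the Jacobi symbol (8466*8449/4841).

1

By multiplicativity, (8466·8449/4841) = (8466/4841)·(8449/4841).
First factor (8466/4841):
Reduce the numerator: 8466 ≡ 3625 (mod 4841), so (8466/4841) = (3625/4841).
3625 ≡ 1 (mod 4), so quadratic reciprocity gives (3625/4841) = (4841/3625). Reduce: 4841 ≡ 1216 (mod 3625). Now have (1216/3625).
Factor out 2: 1216 = 2^6·19. Since 3625 ≡ 1 (mod 8), (2/3625) = +1, and (2/3625)^6 = +1. Now have (19/3625).
3625 ≡ 1 (mod 4), so quadratic reciprocity gives (19/3625) = (3625/19). Reduce: 3625 ≡ 15 (mod 19). Now have (15/19).
Both 15 ≡ 3 and 19 ≡ 3 (mod 4), so reciprocity gives (15/19) = -(19/15). Reduce: 19 ≡ 4 (mod 15). Now have -(4/15).
Factor out 2: 4 = 2^2. Since 15 ≡ 7 (mod 8), (2/15) = +1, and (2/15)^2 = +1. Now have -(1/15).
(1/15) = 1. Collecting the sign factors: -1.
Second factor (8449/4841):
Reduce the numerator: 8449 ≡ 3608 (mod 4841), so (8449/4841) = (3608/4841).
Factor out 2: 3608 = 2^3·451. Since 4841 ≡ 1 (mod 8), (2/4841) = +1, and (2/4841)^3 = +1. Now have (451/4841).
4841 ≡ 1 (mod 4), so quadratic reciprocity gives (451/4841) = (4841/451). Reduce: 4841 ≡ 331 (mod 451). Now have (331/451).
Both 331 ≡ 3 and 451 ≡ 3 (mod 4), so reciprocity gives (331/451) = -(451/331). Reduce: 451 ≡ 120 (mod 331). Now have -(120/331).
Factor out 2: 120 = 2^3·15. Since 331 ≡ 3 (mod 8), (2/331) = -1, and (2/331)^3 = -1. Now have (15/331).
Both 15 ≡ 3 and 331 ≡ 3 (mod 4), so reciprocity gives (15/331) = -(331/15). Reduce: 331 ≡ 1 (mod 15). Now have -(1/15).
(1/15) = 1. Collecting the sign factors: -1.
Product: (-1)·(-1) = 1.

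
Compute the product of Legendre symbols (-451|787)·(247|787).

1

By multiplicativity, (-451·247|787) = (-451|787)·(247|787).
First factor (-451|787):
Pull out -1: (-451|787) = (-1|787)·(451|787). Since 787 ≡ 3 (mod 4), (-1|787) = -1. Now have -(451|787).
Both 451 ≡ 3 and 787 ≡ 3 (mod 4), so reciprocity gives (451|787) = -(787|451). Reduce: 787 ≡ 336 (mod 451). Now have (336|451).
Factor out 2: 336 = 2^4·21. Since 451 ≡ 3 (mod 8), (2|451) = -1, and (2|451)^4 = +1. Now have (21|451).
21 ≡ 1 (mod 4), so quadratic reciprocity gives (21|451) = (451|21). Reduce: 451 ≡ 10 (mod 21). Now have (10|21).
Factor out 2: 10 = 2·5. Since 21 ≡ 5 (mod 8), (2|21) = -1. Now have -(5|21).
5 ≡ 1 (mod 4), so quadratic reciprocity gives (5|21) = (21|5). Reduce: 21 ≡ 1 (mod 5). Now have -(1|5).
(1|5) = 1. Collecting the sign factors: -1.
Second factor (247|787):
Both 247 ≡ 3 and 787 ≡ 3 (mod 4), so reciprocity gives (247|787) = -(787|247). Reduce: 787 ≡ 46 (mod 247). Now have -(46|247).
Factor out 2: 46 = 2·23. Since 247 ≡ 7 (mod 8), (2|247) = +1. Now have -(23|247).
Both 23 ≡ 3 and 247 ≡ 3 (mod 4), so reciprocity gives (23|247) = -(247|23). Reduce: 247 ≡ 17 (mod 23). Now have (17|23).
17 ≡ 1 (mod 4), so quadratic reciprocity gives (17|23) = (23|17). Reduce: 23 ≡ 6 (mod 17). Now have (6|17).
Factor out 2: 6 = 2·3. Since 17 ≡ 1 (mod 8), (2|17) = +1. Now have (3|17).
17 ≡ 1 (mod 4), so quadratic reciprocity gives (3|17) = (17|3). Reduce: 17 ≡ 2 (mod 3). Now have (2|3).
Factor out 2: 2 = 2. Since 3 ≡ 3 (mod 8), (2|3) = -1. Now have -(1|3).
(1|3) = 1. Collecting the sign factors: -1.
Product: (-1)·(-1) = 1.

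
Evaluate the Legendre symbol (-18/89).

Pull out -1: (-18/89) = (-1/89)·(18/89). Since 89 ≡ 1 (mod 4), (-1/89) = +1. Now have (18/89).
Factor out 2: 18 = 2·9. Since 89 ≡ 1 (mod 8), (2/89) = +1. Now have (9/89).
9 ≡ 1 (mod 4), so quadratic reciprocity gives (9/89) = (89/9). Reduce: 89 ≡ 8 (mod 9). Now have (8/9).
Factor out 2: 8 = 2^3. Since 9 ≡ 1 (mod 8), (2/9) = +1, and (2/9)^3 = +1. Now have (1/9).
(1/9) = 1. Collecting the sign factors: 1.

1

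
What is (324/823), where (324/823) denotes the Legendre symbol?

1

(324/823)
  = (81/823)    [823 ≡ 7 mod 8 ⇒ (2/823)^2 = +1]
  = (823/81)    [QR: 81 ≡ 1 mod 4, sign kept]
  = (13/81)    [823 ≡ 13 mod 81]
  = (81/13)    [QR: 13 ≡ 1 mod 4, sign kept]
  = (3/13)    [81 ≡ 3 mod 13]
  = (13/3)    [QR: 13 ≡ 1 mod 4, sign kept]
  = (1/3)    [13 ≡ 1 mod 3]
  = 1    [(1/3) = 1]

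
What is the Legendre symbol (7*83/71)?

By multiplicativity, (7·83/71) = (7/71)·(83/71).
First factor (7/71):
(7/71)
  = -(71/7)    [QR: both ≡ 3 mod 4, sign flips]
  = -(1/7)    [71 ≡ 1 mod 7]
  = -1    [(1/7) = 1]
Second factor (83/71):
(83/71)
  = (12/71)    [83 ≡ 12 mod 71]
  = (3/71)    [71 ≡ 7 mod 8 ⇒ (2/71)^2 = +1]
  = -(71/3)    [QR: both ≡ 3 mod 4, sign flips]
  = -(2/3)    [71 ≡ 2 mod 3]
  = (1/3)    [3 ≡ 3 mod 8 ⇒ (2/3) = -1]
  = 1    [(1/3) = 1]
Product: (-1)·(1) = -1.

-1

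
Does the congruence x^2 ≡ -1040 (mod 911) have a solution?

Reduce the numerator: -1040 ≡ 782 (mod 911), so (-1040/911) = (782/911).
Factor out 2: 782 = 2·391. Since 911 ≡ 7 (mod 8), (2/911) = +1. Now have (391/911).
Both 391 ≡ 3 and 911 ≡ 3 (mod 4), so reciprocity gives (391/911) = -(911/391). Reduce: 911 ≡ 129 (mod 391). Now have -(129/391).
129 ≡ 1 (mod 4), so quadratic reciprocity gives (129/391) = (391/129). Reduce: 391 ≡ 4 (mod 129). Now have -(4/129).
Factor out 2: 4 = 2^2. Since 129 ≡ 1 (mod 8), (2/129) = +1, and (2/129)^2 = +1. Now have -(1/129).
(1/129) = 1. Collecting the sign factors: -1.
The Legendre symbol is -1, so x^2 ≡ -1040 (mod 911) has no solution.

no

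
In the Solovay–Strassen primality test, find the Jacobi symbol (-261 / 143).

(-261 / 143)
  = (25 / 143)    [-261 ≡ 25 mod 143]
  = (143 / 25)    [QR: 25 ≡ 1 mod 4, sign kept]
  = (18 / 25)    [143 ≡ 18 mod 25]
  = (9 / 25)    [25 ≡ 1 mod 8 ⇒ (2 / 25) = +1]
  = (25 / 9)    [QR: 9 ≡ 1 mod 4, sign kept]
  = (7 / 9)    [25 ≡ 7 mod 9]
  = (9 / 7)    [QR: 9 ≡ 1 mod 4, sign kept]
  = (2 / 7)    [9 ≡ 2 mod 7]
  = (1 / 7)    [7 ≡ 7 mod 8 ⇒ (2 / 7) = +1]
  = 1    [(1 / 7) = 1]

1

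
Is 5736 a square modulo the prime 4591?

yes

Reduce the numerator: 5736 ≡ 1145 (mod 4591), so (5736/4591) = (1145/4591).
1145 ≡ 1 (mod 4), so quadratic reciprocity gives (1145/4591) = (4591/1145). Reduce: 4591 ≡ 11 (mod 1145). Now have (11/1145).
1145 ≡ 1 (mod 4), so quadratic reciprocity gives (11/1145) = (1145/11). Reduce: 1145 ≡ 1 (mod 11). Now have (1/11).
(1/11) = 1. Collecting the sign factors: 1.
(5736/4591) = 1, and 4591 is prime, so 5736 is a quadratic residue mod 4591.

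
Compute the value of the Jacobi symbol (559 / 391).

(559 / 391)
  = (168 / 391)    [559 ≡ 168 mod 391]
  = (21 / 391)    [391 ≡ 7 mod 8 ⇒ (2 / 391)^3 = +1]
  = (391 / 21)    [QR: 21 ≡ 1 mod 4, sign kept]
  = (13 / 21)    [391 ≡ 13 mod 21]
  = (21 / 13)    [QR: 13 ≡ 1 mod 4, sign kept]
  = (8 / 13)    [21 ≡ 8 mod 13]
  = -(1 / 13)    [13 ≡ 5 mod 8 ⇒ (2 / 13)^3 = -1]
  = -1    [(1 / 13) = 1]

-1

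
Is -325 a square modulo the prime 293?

(-325|293)
  = (261|293)    [-325 ≡ 261 mod 293]
  = (293|261)    [QR: 261 ≡ 1 mod 4, sign kept]
  = (32|261)    [293 ≡ 32 mod 261]
  = -(1|261)    [261 ≡ 5 mod 8 ⇒ (2|261)^5 = -1]
  = -1    [(1|261) = 1]
(-325|293) = -1, and 293 is prime, so -325 is not a quadratic residue mod 293.

no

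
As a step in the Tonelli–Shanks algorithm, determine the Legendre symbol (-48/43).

1

(-48/43)
  = (38/43)    [-48 ≡ 38 mod 43]
  = -(19/43)    [43 ≡ 3 mod 8 ⇒ (2/43) = -1]
  = (43/19)    [QR: both ≡ 3 mod 4, sign flips]
  = (5/19)    [43 ≡ 5 mod 19]
  = (19/5)    [QR: 5 ≡ 1 mod 4, sign kept]
  = (4/5)    [19 ≡ 4 mod 5]
  = (1/5)    [5 ≡ 5 mod 8 ⇒ (2/5)^2 = +1]
  = 1    [(1/5) = 1]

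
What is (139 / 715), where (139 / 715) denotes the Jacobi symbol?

-1

(139 / 715)
  = -(715 / 139)    [QR: both ≡ 3 mod 4, sign flips]
  = -(20 / 139)    [715 ≡ 20 mod 139]
  = -(5 / 139)    [139 ≡ 3 mod 8 ⇒ (2 / 139)^2 = +1]
  = -(139 / 5)    [QR: 5 ≡ 1 mod 4, sign kept]
  = -(4 / 5)    [139 ≡ 4 mod 5]
  = -(1 / 5)    [5 ≡ 5 mod 8 ⇒ (2 / 5)^2 = +1]
  = -1    [(1 / 5) = 1]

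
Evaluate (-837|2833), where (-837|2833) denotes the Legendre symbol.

-1

(-837|2833)
  = (1996|2833)    [-837 ≡ 1996 mod 2833]
  = (499|2833)    [2833 ≡ 1 mod 8 ⇒ (2|2833)^2 = +1]
  = (2833|499)    [QR: 2833 ≡ 1 mod 4, sign kept]
  = (338|499)    [2833 ≡ 338 mod 499]
  = -(169|499)    [499 ≡ 3 mod 8 ⇒ (2|499) = -1]
  = -(499|169)    [QR: 169 ≡ 1 mod 4, sign kept]
  = -(161|169)    [499 ≡ 161 mod 169]
  = -(169|161)    [QR: 161 ≡ 1 mod 4, sign kept]
  = -(8|161)    [169 ≡ 8 mod 161]
  = -(1|161)    [161 ≡ 1 mod 8 ⇒ (2|161)^3 = +1]
  = -1    [(1|161) = 1]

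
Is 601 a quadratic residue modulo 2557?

(601/2557)
  = (2557/601)    [QR: 601 ≡ 1 mod 4, sign kept]
  = (153/601)    [2557 ≡ 153 mod 601]
  = (601/153)    [QR: 153 ≡ 1 mod 4, sign kept]
  = (142/153)    [601 ≡ 142 mod 153]
  = (71/153)    [153 ≡ 1 mod 8 ⇒ (2/153) = +1]
  = (153/71)    [QR: 153 ≡ 1 mod 4, sign kept]
  = (11/71)    [153 ≡ 11 mod 71]
  = -(71/11)    [QR: both ≡ 3 mod 4, sign flips]
  = -(5/11)    [71 ≡ 5 mod 11]
  = -(11/5)    [QR: 5 ≡ 1 mod 4, sign kept]
  = -(1/5)    [11 ≡ 1 mod 5]
  = -1    [(1/5) = 1]
The Legendre symbol is -1, so x^2 ≡ 601 (mod 2557) has no solution.

no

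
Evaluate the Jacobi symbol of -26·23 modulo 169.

0

By multiplicativity, (-26·23/169) = (-26/169)·(23/169).
First factor (-26/169):
(-26/169)
  = (26/169)    [169 ≡ 1 mod 4 ⇒ (-1/169) = +1]
  = (13/169)    [169 ≡ 1 mod 8 ⇒ (2/169) = +1]
  = (169/13)    [QR: 13 ≡ 1 mod 4, sign kept]
  = (0/13)    [169 ≡ 0 mod 13]
  = 0    [numerator 0, gcd > 1]
Second factor (23/169):
(23/169)
  = (169/23)    [QR: 169 ≡ 1 mod 4, sign kept]
  = (8/23)    [169 ≡ 8 mod 23]
  = (1/23)    [23 ≡ 7 mod 8 ⇒ (2/23)^3 = +1]
  = 1    [(1/23) = 1]
Product: (0)·(1) = 0.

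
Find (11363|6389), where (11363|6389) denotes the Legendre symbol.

(11363|6389)
  = (4974|6389)    [11363 ≡ 4974 mod 6389]
  = -(2487|6389)    [6389 ≡ 5 mod 8 ⇒ (2|6389) = -1]
  = -(6389|2487)    [QR: 6389 ≡ 1 mod 4, sign kept]
  = -(1415|2487)    [6389 ≡ 1415 mod 2487]
  = (2487|1415)    [QR: both ≡ 3 mod 4, sign flips]
  = (1072|1415)    [2487 ≡ 1072 mod 1415]
  = (67|1415)    [1415 ≡ 7 mod 8 ⇒ (2|1415)^4 = +1]
  = -(1415|67)    [QR: both ≡ 3 mod 4, sign flips]
  = -(8|67)    [1415 ≡ 8 mod 67]
  = (1|67)    [67 ≡ 3 mod 8 ⇒ (2|67)^3 = -1]
  = 1    [(1|67) = 1]

1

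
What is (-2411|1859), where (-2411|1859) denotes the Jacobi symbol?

Reduce the numerator: -2411 ≡ 1307 (mod 1859), so (-2411|1859) = (1307|1859).
Both 1307 ≡ 3 and 1859 ≡ 3 (mod 4), so reciprocity gives (1307|1859) = -(1859|1307). Reduce: 1859 ≡ 552 (mod 1307). Now have -(552|1307).
Factor out 2: 552 = 2^3·69. Since 1307 ≡ 3 (mod 8), (2|1307) = -1, and (2|1307)^3 = -1. Now have (69|1307).
69 ≡ 1 (mod 4), so quadratic reciprocity gives (69|1307) = (1307|69). Reduce: 1307 ≡ 65 (mod 69). Now have (65|69).
65 ≡ 1 (mod 4), so quadratic reciprocity gives (65|69) = (69|65). Reduce: 69 ≡ 4 (mod 65). Now have (4|65).
Factor out 2: 4 = 2^2. Since 65 ≡ 1 (mod 8), (2|65) = +1, and (2|65)^2 = +1. Now have (1|65).
(1|65) = 1. Collecting the sign factors: 1.

1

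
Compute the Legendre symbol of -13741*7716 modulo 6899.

By multiplicativity, (-13741·7716/6899) = (-13741/6899)·(7716/6899).
First factor (-13741/6899):
Reduce the numerator: -13741 ≡ 57 (mod 6899), so (-13741/6899) = (57/6899).
57 ≡ 1 (mod 4), so quadratic reciprocity gives (57/6899) = (6899/57). Reduce: 6899 ≡ 2 (mod 57). Now have (2/57).
Factor out 2: 2 = 2. Since 57 ≡ 1 (mod 8), (2/57) = +1. Now have (1/57).
(1/57) = 1. Collecting the sign factors: 1.
Second factor (7716/6899):
Reduce the numerator: 7716 ≡ 817 (mod 6899), so (7716/6899) = (817/6899).
817 ≡ 1 (mod 4), so quadratic reciprocity gives (817/6899) = (6899/817). Reduce: 6899 ≡ 363 (mod 817). Now have (363/817).
817 ≡ 1 (mod 4), so quadratic reciprocity gives (363/817) = (817/363). Reduce: 817 ≡ 91 (mod 363). Now have (91/363).
Both 91 ≡ 3 and 363 ≡ 3 (mod 4), so reciprocity gives (91/363) = -(363/91). Reduce: 363 ≡ 90 (mod 91). Now have -(90/91).
Factor out 2: 90 = 2·45. Since 91 ≡ 3 (mod 8), (2/91) = -1. Now have (45/91).
45 ≡ 1 (mod 4), so quadratic reciprocity gives (45/91) = (91/45). Reduce: 91 ≡ 1 (mod 45). Now have (1/45).
(1/45) = 1. Collecting the sign factors: 1.
Product: (1)·(1) = 1.

1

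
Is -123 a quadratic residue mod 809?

(-123/809)
  = (686/809)    [-123 ≡ 686 mod 809]
  = (343/809)    [809 ≡ 1 mod 8 ⇒ (2/809) = +1]
  = (809/343)    [QR: 809 ≡ 1 mod 4, sign kept]
  = (123/343)    [809 ≡ 123 mod 343]
  = -(343/123)    [QR: both ≡ 3 mod 4, sign flips]
  = -(97/123)    [343 ≡ 97 mod 123]
  = -(123/97)    [QR: 97 ≡ 1 mod 4, sign kept]
  = -(26/97)    [123 ≡ 26 mod 97]
  = -(13/97)    [97 ≡ 1 mod 8 ⇒ (2/97) = +1]
  = -(97/13)    [QR: 13 ≡ 1 mod 4, sign kept]
  = -(6/13)    [97 ≡ 6 mod 13]
  = (3/13)    [13 ≡ 5 mod 8 ⇒ (2/13) = -1]
  = (13/3)    [QR: 13 ≡ 1 mod 4, sign kept]
  = (1/3)    [13 ≡ 1 mod 3]
  = 1    [(1/3) = 1]
The Legendre symbol is 1, so x^2 ≡ -123 (mod 809) has solution.

yes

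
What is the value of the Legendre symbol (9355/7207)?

1

(9355/7207)
  = (2148/7207)    [9355 ≡ 2148 mod 7207]
  = (537/7207)    [7207 ≡ 7 mod 8 ⇒ (2/7207)^2 = +1]
  = (7207/537)    [QR: 537 ≡ 1 mod 4, sign kept]
  = (226/537)    [7207 ≡ 226 mod 537]
  = (113/537)    [537 ≡ 1 mod 8 ⇒ (2/537) = +1]
  = (537/113)    [QR: 113 ≡ 1 mod 4, sign kept]
  = (85/113)    [537 ≡ 85 mod 113]
  = (113/85)    [QR: 85 ≡ 1 mod 4, sign kept]
  = (28/85)    [113 ≡ 28 mod 85]
  = (7/85)    [85 ≡ 5 mod 8 ⇒ (2/85)^2 = +1]
  = (85/7)    [QR: 85 ≡ 1 mod 4, sign kept]
  = (1/7)    [85 ≡ 1 mod 7]
  = 1    [(1/7) = 1]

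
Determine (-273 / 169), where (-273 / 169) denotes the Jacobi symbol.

0

(-273 / 169)
  = (273 / 169)    [169 ≡ 1 mod 4 ⇒ (-1 / 169) = +1]
  = (104 / 169)    [273 ≡ 104 mod 169]
  = (13 / 169)    [169 ≡ 1 mod 8 ⇒ (2 / 169)^3 = +1]
  = (169 / 13)    [QR: 13 ≡ 1 mod 4, sign kept]
  = (0 / 13)    [169 ≡ 0 mod 13]
  = 0    [numerator 0, gcd > 1]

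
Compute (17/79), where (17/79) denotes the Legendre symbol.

-1

(17/79)
  = (79/17)    [QR: 17 ≡ 1 mod 4, sign kept]
  = (11/17)    [79 ≡ 11 mod 17]
  = (17/11)    [QR: 17 ≡ 1 mod 4, sign kept]
  = (6/11)    [17 ≡ 6 mod 11]
  = -(3/11)    [11 ≡ 3 mod 8 ⇒ (2/11) = -1]
  = (11/3)    [QR: both ≡ 3 mod 4, sign flips]
  = (2/3)    [11 ≡ 2 mod 3]
  = -(1/3)    [3 ≡ 3 mod 8 ⇒ (2/3) = -1]
  = -1    [(1/3) = 1]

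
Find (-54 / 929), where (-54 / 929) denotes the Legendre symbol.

Reduce the numerator: -54 ≡ 875 (mod 929), so (-54 / 929) = (875 / 929).
929 ≡ 1 (mod 4), so quadratic reciprocity gives (875 / 929) = (929 / 875). Reduce: 929 ≡ 54 (mod 875). Now have (54 / 875).
Factor out 2: 54 = 2·27. Since 875 ≡ 3 (mod 8), (2 / 875) = -1. Now have -(27 / 875).
Both 27 ≡ 3 and 875 ≡ 3 (mod 4), so reciprocity gives (27 / 875) = -(875 / 27). Reduce: 875 ≡ 11 (mod 27). Now have (11 / 27).
Both 11 ≡ 3 and 27 ≡ 3 (mod 4), so reciprocity gives (11 / 27) = -(27 / 11). Reduce: 27 ≡ 5 (mod 11). Now have -(5 / 11).
5 ≡ 1 (mod 4), so quadratic reciprocity gives (5 / 11) = (11 / 5). Reduce: 11 ≡ 1 (mod 5). Now have -(1 / 5).
(1 / 5) = 1. Collecting the sign factors: -1.

-1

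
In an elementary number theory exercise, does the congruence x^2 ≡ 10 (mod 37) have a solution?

yes

Factor out 2: 10 = 2·5. Since 37 ≡ 5 (mod 8), (2/37) = -1. Now have -(5/37).
5 ≡ 1 (mod 4), so quadratic reciprocity gives (5/37) = (37/5). Reduce: 37 ≡ 2 (mod 5). Now have -(2/5).
Factor out 2: 2 = 2. Since 5 ≡ 5 (mod 8), (2/5) = -1. Now have (1/5).
(1/5) = 1. Collecting the sign factors: 1.
The Legendre symbol is 1, so x^2 ≡ 10 (mod 37) has solution.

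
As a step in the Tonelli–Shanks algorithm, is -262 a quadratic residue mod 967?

(-262/967)
  = (705/967)    [-262 ≡ 705 mod 967]
  = (967/705)    [QR: 705 ≡ 1 mod 4, sign kept]
  = (262/705)    [967 ≡ 262 mod 705]
  = (131/705)    [705 ≡ 1 mod 8 ⇒ (2/705) = +1]
  = (705/131)    [QR: 705 ≡ 1 mod 4, sign kept]
  = (50/131)    [705 ≡ 50 mod 131]
  = -(25/131)    [131 ≡ 3 mod 8 ⇒ (2/131) = -1]
  = -(131/25)    [QR: 25 ≡ 1 mod 4, sign kept]
  = -(6/25)    [131 ≡ 6 mod 25]
  = -(3/25)    [25 ≡ 1 mod 8 ⇒ (2/25) = +1]
  = -(25/3)    [QR: 25 ≡ 1 mod 4, sign kept]
  = -(1/3)    [25 ≡ 1 mod 3]
  = -1    [(1/3) = 1]
(-262/967) = -1, and 967 is prime, so -262 is not a quadratic residue mod 967.

no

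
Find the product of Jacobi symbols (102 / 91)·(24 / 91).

-1

By multiplicativity, (102·24 / 91) = (102 / 91)·(24 / 91).
First factor (102 / 91):
(102 / 91)
  = (11 / 91)    [102 ≡ 11 mod 91]
  = -(91 / 11)    [QR: both ≡ 3 mod 4, sign flips]
  = -(3 / 11)    [91 ≡ 3 mod 11]
  = (11 / 3)    [QR: both ≡ 3 mod 4, sign flips]
  = (2 / 3)    [11 ≡ 2 mod 3]
  = -(1 / 3)    [3 ≡ 3 mod 8 ⇒ (2 / 3) = -1]
  = -1    [(1 / 3) = 1]
Second factor (24 / 91):
(24 / 91)
  = -(3 / 91)    [91 ≡ 3 mod 8 ⇒ (2 / 91)^3 = -1]
  = (91 / 3)    [QR: both ≡ 3 mod 4, sign flips]
  = (1 / 3)    [91 ≡ 1 mod 3]
  = 1    [(1 / 3) = 1]
Product: (-1)·(1) = -1.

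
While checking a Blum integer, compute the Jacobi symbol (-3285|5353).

-1

(-3285|5353)
  = (2068|5353)    [-3285 ≡ 2068 mod 5353]
  = (517|5353)    [5353 ≡ 1 mod 8 ⇒ (2|5353)^2 = +1]
  = (5353|517)    [QR: 517 ≡ 1 mod 4, sign kept]
  = (183|517)    [5353 ≡ 183 mod 517]
  = (517|183)    [QR: 517 ≡ 1 mod 4, sign kept]
  = (151|183)    [517 ≡ 151 mod 183]
  = -(183|151)    [QR: both ≡ 3 mod 4, sign flips]
  = -(32|151)    [183 ≡ 32 mod 151]
  = -(1|151)    [151 ≡ 7 mod 8 ⇒ (2|151)^5 = +1]
  = -1    [(1|151) = 1]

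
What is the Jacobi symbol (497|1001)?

497 ≡ 1 (mod 4), so quadratic reciprocity gives (497|1001) = (1001|497). Reduce: 1001 ≡ 7 (mod 497). Now have (7|497).
497 ≡ 1 (mod 4), so quadratic reciprocity gives (7|497) = (497|7). Reduce: 497 ≡ 0 (mod 7). Now have (0|7).
The numerator is now 0 with denominator 7 > 1: the symbol is 0.

0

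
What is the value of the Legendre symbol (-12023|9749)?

-1

(-12023|9749)
  = (12023|9749)    [9749 ≡ 1 mod 4 ⇒ (-1|9749) = +1]
  = (2274|9749)    [12023 ≡ 2274 mod 9749]
  = -(1137|9749)    [9749 ≡ 5 mod 8 ⇒ (2|9749) = -1]
  = -(9749|1137)    [QR: 1137 ≡ 1 mod 4, sign kept]
  = -(653|1137)    [9749 ≡ 653 mod 1137]
  = -(1137|653)    [QR: 653 ≡ 1 mod 4, sign kept]
  = -(484|653)    [1137 ≡ 484 mod 653]
  = -(121|653)    [653 ≡ 5 mod 8 ⇒ (2|653)^2 = +1]
  = -(653|121)    [QR: 121 ≡ 1 mod 4, sign kept]
  = -(48|121)    [653 ≡ 48 mod 121]
  = -(3|121)    [121 ≡ 1 mod 8 ⇒ (2|121)^4 = +1]
  = -(121|3)    [QR: 121 ≡ 1 mod 4, sign kept]
  = -(1|3)    [121 ≡ 1 mod 3]
  = -1    [(1|3) = 1]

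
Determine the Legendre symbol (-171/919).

1

(-171/919)
  = (748/919)    [-171 ≡ 748 mod 919]
  = (187/919)    [919 ≡ 7 mod 8 ⇒ (2/919)^2 = +1]
  = -(919/187)    [QR: both ≡ 3 mod 4, sign flips]
  = -(171/187)    [919 ≡ 171 mod 187]
  = (187/171)    [QR: both ≡ 3 mod 4, sign flips]
  = (16/171)    [187 ≡ 16 mod 171]
  = (1/171)    [171 ≡ 3 mod 8 ⇒ (2/171)^4 = +1]
  = 1    [(1/171) = 1]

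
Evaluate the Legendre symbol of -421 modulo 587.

-1

(-421/587)
  = -(421/587)    [587 ≡ 3 mod 4 ⇒ (-1/587) = -1]
  = -(587/421)    [QR: 421 ≡ 1 mod 4, sign kept]
  = -(166/421)    [587 ≡ 166 mod 421]
  = (83/421)    [421 ≡ 5 mod 8 ⇒ (2/421) = -1]
  = (421/83)    [QR: 421 ≡ 1 mod 4, sign kept]
  = (6/83)    [421 ≡ 6 mod 83]
  = -(3/83)    [83 ≡ 3 mod 8 ⇒ (2/83) = -1]
  = (83/3)    [QR: both ≡ 3 mod 4, sign flips]
  = (2/3)    [83 ≡ 2 mod 3]
  = -(1/3)    [3 ≡ 3 mod 8 ⇒ (2/3) = -1]
  = -1    [(1/3) = 1]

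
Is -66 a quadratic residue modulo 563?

(-66/563)
  = (497/563)    [-66 ≡ 497 mod 563]
  = (563/497)    [QR: 497 ≡ 1 mod 4, sign kept]
  = (66/497)    [563 ≡ 66 mod 497]
  = (33/497)    [497 ≡ 1 mod 8 ⇒ (2/497) = +1]
  = (497/33)    [QR: 33 ≡ 1 mod 4, sign kept]
  = (2/33)    [497 ≡ 2 mod 33]
  = (1/33)    [33 ≡ 1 mod 8 ⇒ (2/33) = +1]
  = 1    [(1/33) = 1]
The Legendre symbol is 1, so x^2 ≡ -66 (mod 563) has solution.

yes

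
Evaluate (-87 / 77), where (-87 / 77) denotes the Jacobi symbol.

1

(-87 / 77)
  = (67 / 77)    [-87 ≡ 67 mod 77]
  = (77 / 67)    [QR: 77 ≡ 1 mod 4, sign kept]
  = (10 / 67)    [77 ≡ 10 mod 67]
  = -(5 / 67)    [67 ≡ 3 mod 8 ⇒ (2 / 67) = -1]
  = -(67 / 5)    [QR: 5 ≡ 1 mod 4, sign kept]
  = -(2 / 5)    [67 ≡ 2 mod 5]
  = (1 / 5)    [5 ≡ 5 mod 8 ⇒ (2 / 5) = -1]
  = 1    [(1 / 5) = 1]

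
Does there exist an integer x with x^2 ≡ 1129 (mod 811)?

yes

Reduce the numerator: 1129 ≡ 318 (mod 811), so (1129|811) = (318|811).
Factor out 2: 318 = 2·159. Since 811 ≡ 3 (mod 8), (2|811) = -1. Now have -(159|811).
Both 159 ≡ 3 and 811 ≡ 3 (mod 4), so reciprocity gives (159|811) = -(811|159). Reduce: 811 ≡ 16 (mod 159). Now have (16|159).
Factor out 2: 16 = 2^4. Since 159 ≡ 7 (mod 8), (2|159) = +1, and (2|159)^4 = +1. Now have (1|159).
(1|159) = 1. Collecting the sign factors: 1.
The Legendre symbol is 1, so x^2 ≡ 1129 (mod 811) has solution.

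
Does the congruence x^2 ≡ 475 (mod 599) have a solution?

yes

Both 475 ≡ 3 and 599 ≡ 3 (mod 4), so reciprocity gives (475/599) = -(599/475). Reduce: 599 ≡ 124 (mod 475). Now have -(124/475).
Factor out 2: 124 = 2^2·31. Since 475 ≡ 3 (mod 8), (2/475) = -1, and (2/475)^2 = +1. Now have -(31/475).
Both 31 ≡ 3 and 475 ≡ 3 (mod 4), so reciprocity gives (31/475) = -(475/31). Reduce: 475 ≡ 10 (mod 31). Now have (10/31).
Factor out 2: 10 = 2·5. Since 31 ≡ 7 (mod 8), (2/31) = +1. Now have (5/31).
5 ≡ 1 (mod 4), so quadratic reciprocity gives (5/31) = (31/5). Reduce: 31 ≡ 1 (mod 5). Now have (1/5).
(1/5) = 1. Collecting the sign factors: 1.
(475/599) = 1, and 599 is prime, so 475 is a quadratic residue mod 599.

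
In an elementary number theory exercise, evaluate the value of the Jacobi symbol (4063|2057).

Reduce the numerator: 4063 ≡ 2006 (mod 2057), so (4063|2057) = (2006|2057).
Factor out 2: 2006 = 2·1003. Since 2057 ≡ 1 (mod 8), (2|2057) = +1. Now have (1003|2057).
2057 ≡ 1 (mod 4), so quadratic reciprocity gives (1003|2057) = (2057|1003). Reduce: 2057 ≡ 51 (mod 1003). Now have (51|1003).
Both 51 ≡ 3 and 1003 ≡ 3 (mod 4), so reciprocity gives (51|1003) = -(1003|51). Reduce: 1003 ≡ 34 (mod 51). Now have -(34|51).
Factor out 2: 34 = 2·17. Since 51 ≡ 3 (mod 8), (2|51) = -1. Now have (17|51).
17 ≡ 1 (mod 4), so quadratic reciprocity gives (17|51) = (51|17). Reduce: 51 ≡ 0 (mod 17). Now have (0|17).
The numerator is now 0 with denominator 17 > 1: the symbol is 0.

0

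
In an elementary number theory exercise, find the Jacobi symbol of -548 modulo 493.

(-548|493)
  = (438|493)    [-548 ≡ 438 mod 493]
  = -(219|493)    [493 ≡ 5 mod 8 ⇒ (2|493) = -1]
  = -(493|219)    [QR: 493 ≡ 1 mod 4, sign kept]
  = -(55|219)    [493 ≡ 55 mod 219]
  = (219|55)    [QR: both ≡ 3 mod 4, sign flips]
  = (54|55)    [219 ≡ 54 mod 55]
  = (27|55)    [55 ≡ 7 mod 8 ⇒ (2|55) = +1]
  = -(55|27)    [QR: both ≡ 3 mod 4, sign flips]
  = -(1|27)    [55 ≡ 1 mod 27]
  = -1    [(1|27) = 1]

-1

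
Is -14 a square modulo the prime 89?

(-14/89)
  = (75/89)    [-14 ≡ 75 mod 89]
  = (89/75)    [QR: 89 ≡ 1 mod 4, sign kept]
  = (14/75)    [89 ≡ 14 mod 75]
  = -(7/75)    [75 ≡ 3 mod 8 ⇒ (2/75) = -1]
  = (75/7)    [QR: both ≡ 3 mod 4, sign flips]
  = (5/7)    [75 ≡ 5 mod 7]
  = (7/5)    [QR: 5 ≡ 1 mod 4, sign kept]
  = (2/5)    [7 ≡ 2 mod 5]
  = -(1/5)    [5 ≡ 5 mod 8 ⇒ (2/5) = -1]
  = -1    [(1/5) = 1]
(-14/89) = -1, and 89 is prime, so -14 is not a quadratic residue mod 89.

no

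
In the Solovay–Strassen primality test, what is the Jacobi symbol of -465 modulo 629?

(-465/629)
  = (164/629)    [-465 ≡ 164 mod 629]
  = (41/629)    [629 ≡ 5 mod 8 ⇒ (2/629)^2 = +1]
  = (629/41)    [QR: 41 ≡ 1 mod 4, sign kept]
  = (14/41)    [629 ≡ 14 mod 41]
  = (7/41)    [41 ≡ 1 mod 8 ⇒ (2/41) = +1]
  = (41/7)    [QR: 41 ≡ 1 mod 4, sign kept]
  = (6/7)    [41 ≡ 6 mod 7]
  = (3/7)    [7 ≡ 7 mod 8 ⇒ (2/7) = +1]
  = -(7/3)    [QR: both ≡ 3 mod 4, sign flips]
  = -(1/3)    [7 ≡ 1 mod 3]
  = -1    [(1/3) = 1]

-1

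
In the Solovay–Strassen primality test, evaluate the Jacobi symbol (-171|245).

1

Reduce the numerator: -171 ≡ 74 (mod 245), so (-171|245) = (74|245).
Factor out 2: 74 = 2·37. Since 245 ≡ 5 (mod 8), (2|245) = -1. Now have -(37|245).
37 ≡ 1 (mod 4), so quadratic reciprocity gives (37|245) = (245|37). Reduce: 245 ≡ 23 (mod 37). Now have -(23|37).
37 ≡ 1 (mod 4), so quadratic reciprocity gives (23|37) = (37|23). Reduce: 37 ≡ 14 (mod 23). Now have -(14|23).
Factor out 2: 14 = 2·7. Since 23 ≡ 7 (mod 8), (2|23) = +1. Now have -(7|23).
Both 7 ≡ 3 and 23 ≡ 3 (mod 4), so reciprocity gives (7|23) = -(23|7). Reduce: 23 ≡ 2 (mod 7). Now have (2|7).
Factor out 2: 2 = 2. Since 7 ≡ 7 (mod 8), (2|7) = +1. Now have (1|7).
(1|7) = 1. Collecting the sign factors: 1.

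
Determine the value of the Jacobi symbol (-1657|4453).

1

Pull out -1: (-1657|4453) = (-1|4453)·(1657|4453). Since 4453 ≡ 1 (mod 4), (-1|4453) = +1. Now have (1657|4453).
1657 ≡ 1 (mod 4), so quadratic reciprocity gives (1657|4453) = (4453|1657). Reduce: 4453 ≡ 1139 (mod 1657). Now have (1139|1657).
1657 ≡ 1 (mod 4), so quadratic reciprocity gives (1139|1657) = (1657|1139). Reduce: 1657 ≡ 518 (mod 1139). Now have (518|1139).
Factor out 2: 518 = 2·259. Since 1139 ≡ 3 (mod 8), (2|1139) = -1. Now have -(259|1139).
Both 259 ≡ 3 and 1139 ≡ 3 (mod 4), so reciprocity gives (259|1139) = -(1139|259). Reduce: 1139 ≡ 103 (mod 259). Now have (103|259).
Both 103 ≡ 3 and 259 ≡ 3 (mod 4), so reciprocity gives (103|259) = -(259|103). Reduce: 259 ≡ 53 (mod 103). Now have -(53|103).
53 ≡ 1 (mod 4), so quadratic reciprocity gives (53|103) = (103|53). Reduce: 103 ≡ 50 (mod 53). Now have -(50|53).
Factor out 2: 50 = 2·25. Since 53 ≡ 5 (mod 8), (2|53) = -1. Now have (25|53).
25 ≡ 1 (mod 4), so quadratic reciprocity gives (25|53) = (53|25). Reduce: 53 ≡ 3 (mod 25). Now have (3|25).
25 ≡ 1 (mod 4), so quadratic reciprocity gives (3|25) = (25|3). Reduce: 25 ≡ 1 (mod 3). Now have (1|3).
(1|3) = 1. Collecting the sign factors: 1.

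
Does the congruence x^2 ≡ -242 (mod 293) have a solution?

Reduce the numerator: -242 ≡ 51 (mod 293), so (-242/293) = (51/293).
293 ≡ 1 (mod 4), so quadratic reciprocity gives (51/293) = (293/51). Reduce: 293 ≡ 38 (mod 51). Now have (38/51).
Factor out 2: 38 = 2·19. Since 51 ≡ 3 (mod 8), (2/51) = -1. Now have -(19/51).
Both 19 ≡ 3 and 51 ≡ 3 (mod 4), so reciprocity gives (19/51) = -(51/19). Reduce: 51 ≡ 13 (mod 19). Now have (13/19).
13 ≡ 1 (mod 4), so quadratic reciprocity gives (13/19) = (19/13). Reduce: 19 ≡ 6 (mod 13). Now have (6/13).
Factor out 2: 6 = 2·3. Since 13 ≡ 5 (mod 8), (2/13) = -1. Now have -(3/13).
13 ≡ 1 (mod 4), so quadratic reciprocity gives (3/13) = (13/3). Reduce: 13 ≡ 1 (mod 3). Now have -(1/3).
(1/3) = 1. Collecting the sign factors: -1.
The Legendre symbol is -1, so x^2 ≡ -242 (mod 293) has no solution.

no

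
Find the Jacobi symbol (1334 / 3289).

0

(1334 / 3289)
  = (667 / 3289)    [3289 ≡ 1 mod 8 ⇒ (2 / 3289) = +1]
  = (3289 / 667)    [QR: 3289 ≡ 1 mod 4, sign kept]
  = (621 / 667)    [3289 ≡ 621 mod 667]
  = (667 / 621)    [QR: 621 ≡ 1 mod 4, sign kept]
  = (46 / 621)    [667 ≡ 46 mod 621]
  = -(23 / 621)    [621 ≡ 5 mod 8 ⇒ (2 / 621) = -1]
  = -(621 / 23)    [QR: 621 ≡ 1 mod 4, sign kept]
  = -(0 / 23)    [621 ≡ 0 mod 23]
  = 0    [numerator 0, gcd > 1]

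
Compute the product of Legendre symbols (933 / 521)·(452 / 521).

By multiplicativity, (933·452 / 521) = (933 / 521)·(452 / 521).
First factor (933 / 521):
(933 / 521)
  = (412 / 521)    [933 ≡ 412 mod 521]
  = (103 / 521)    [521 ≡ 1 mod 8 ⇒ (2 / 521)^2 = +1]
  = (521 / 103)    [QR: 521 ≡ 1 mod 4, sign kept]
  = (6 / 103)    [521 ≡ 6 mod 103]
  = (3 / 103)    [103 ≡ 7 mod 8 ⇒ (2 / 103) = +1]
  = -(103 / 3)    [QR: both ≡ 3 mod 4, sign flips]
  = -(1 / 3)    [103 ≡ 1 mod 3]
  = -1    [(1 / 3) = 1]
Second factor (452 / 521):
(452 / 521)
  = (113 / 521)    [521 ≡ 1 mod 8 ⇒ (2 / 521)^2 = +1]
  = (521 / 113)    [QR: 113 ≡ 1 mod 4, sign kept]
  = (69 / 113)    [521 ≡ 69 mod 113]
  = (113 / 69)    [QR: 69 ≡ 1 mod 4, sign kept]
  = (44 / 69)    [113 ≡ 44 mod 69]
  = (11 / 69)    [69 ≡ 5 mod 8 ⇒ (2 / 69)^2 = +1]
  = (69 / 11)    [QR: 69 ≡ 1 mod 4, sign kept]
  = (3 / 11)    [69 ≡ 3 mod 11]
  = -(11 / 3)    [QR: both ≡ 3 mod 4, sign flips]
  = -(2 / 3)    [11 ≡ 2 mod 3]
  = (1 / 3)    [3 ≡ 3 mod 8 ⇒ (2 / 3) = -1]
  = 1    [(1 / 3) = 1]
Product: (-1)·(1) = -1.

-1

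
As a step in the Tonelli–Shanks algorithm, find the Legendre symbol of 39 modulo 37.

-1

Reduce the numerator: 39 ≡ 2 (mod 37), so (39|37) = (2|37).
Factor out 2: 2 = 2. Since 37 ≡ 5 (mod 8), (2|37) = -1. Now have -(1|37).
(1|37) = 1. Collecting the sign factors: -1.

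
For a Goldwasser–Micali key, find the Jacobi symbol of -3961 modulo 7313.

(-3961|7313)
  = (3961|7313)    [7313 ≡ 1 mod 4 ⇒ (-1|7313) = +1]
  = (7313|3961)    [QR: 3961 ≡ 1 mod 4, sign kept]
  = (3352|3961)    [7313 ≡ 3352 mod 3961]
  = (419|3961)    [3961 ≡ 1 mod 8 ⇒ (2|3961)^3 = +1]
  = (3961|419)    [QR: 3961 ≡ 1 mod 4, sign kept]
  = (190|419)    [3961 ≡ 190 mod 419]
  = -(95|419)    [419 ≡ 3 mod 8 ⇒ (2|419) = -1]
  = (419|95)    [QR: both ≡ 3 mod 4, sign flips]
  = (39|95)    [419 ≡ 39 mod 95]
  = -(95|39)    [QR: both ≡ 3 mod 4, sign flips]
  = -(17|39)    [95 ≡ 17 mod 39]
  = -(39|17)    [QR: 17 ≡ 1 mod 4, sign kept]
  = -(5|17)    [39 ≡ 5 mod 17]
  = -(17|5)    [QR: 5 ≡ 1 mod 4, sign kept]
  = -(2|5)    [17 ≡ 2 mod 5]
  = (1|5)    [5 ≡ 5 mod 8 ⇒ (2|5) = -1]
  = 1    [(1|5) = 1]

1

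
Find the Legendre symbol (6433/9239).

-1

(6433/9239)
  = (9239/6433)    [QR: 6433 ≡ 1 mod 4, sign kept]
  = (2806/6433)    [9239 ≡ 2806 mod 6433]
  = (1403/6433)    [6433 ≡ 1 mod 8 ⇒ (2/6433) = +1]
  = (6433/1403)    [QR: 6433 ≡ 1 mod 4, sign kept]
  = (821/1403)    [6433 ≡ 821 mod 1403]
  = (1403/821)    [QR: 821 ≡ 1 mod 4, sign kept]
  = (582/821)    [1403 ≡ 582 mod 821]
  = -(291/821)    [821 ≡ 5 mod 8 ⇒ (2/821) = -1]
  = -(821/291)    [QR: 821 ≡ 1 mod 4, sign kept]
  = -(239/291)    [821 ≡ 239 mod 291]
  = (291/239)    [QR: both ≡ 3 mod 4, sign flips]
  = (52/239)    [291 ≡ 52 mod 239]
  = (13/239)    [239 ≡ 7 mod 8 ⇒ (2/239)^2 = +1]
  = (239/13)    [QR: 13 ≡ 1 mod 4, sign kept]
  = (5/13)    [239 ≡ 5 mod 13]
  = (13/5)    [QR: 5 ≡ 1 mod 4, sign kept]
  = (3/5)    [13 ≡ 3 mod 5]
  = (5/3)    [QR: 5 ≡ 1 mod 4, sign kept]
  = (2/3)    [5 ≡ 2 mod 3]
  = -(1/3)    [3 ≡ 3 mod 8 ⇒ (2/3) = -1]
  = -1    [(1/3) = 1]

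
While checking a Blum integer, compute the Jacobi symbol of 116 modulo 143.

-1

(116/143)
  = (29/143)    [143 ≡ 7 mod 8 ⇒ (2/143)^2 = +1]
  = (143/29)    [QR: 29 ≡ 1 mod 4, sign kept]
  = (27/29)    [143 ≡ 27 mod 29]
  = (29/27)    [QR: 29 ≡ 1 mod 4, sign kept]
  = (2/27)    [29 ≡ 2 mod 27]
  = -(1/27)    [27 ≡ 3 mod 8 ⇒ (2/27) = -1]
  = -1    [(1/27) = 1]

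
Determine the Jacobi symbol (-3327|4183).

(-3327|4183)
  = -(3327|4183)    [4183 ≡ 3 mod 4 ⇒ (-1|4183) = -1]
  = (4183|3327)    [QR: both ≡ 3 mod 4, sign flips]
  = (856|3327)    [4183 ≡ 856 mod 3327]
  = (107|3327)    [3327 ≡ 7 mod 8 ⇒ (2|3327)^3 = +1]
  = -(3327|107)    [QR: both ≡ 3 mod 4, sign flips]
  = -(10|107)    [3327 ≡ 10 mod 107]
  = (5|107)    [107 ≡ 3 mod 8 ⇒ (2|107) = -1]
  = (107|5)    [QR: 5 ≡ 1 mod 4, sign kept]
  = (2|5)    [107 ≡ 2 mod 5]
  = -(1|5)    [5 ≡ 5 mod 8 ⇒ (2|5) = -1]
  = -1    [(1|5) = 1]

-1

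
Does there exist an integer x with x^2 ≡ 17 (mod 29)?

no

(17/29)
  = (29/17)    [QR: 17 ≡ 1 mod 4, sign kept]
  = (12/17)    [29 ≡ 12 mod 17]
  = (3/17)    [17 ≡ 1 mod 8 ⇒ (2/17)^2 = +1]
  = (17/3)    [QR: 17 ≡ 1 mod 4, sign kept]
  = (2/3)    [17 ≡ 2 mod 3]
  = -(1/3)    [3 ≡ 3 mod 8 ⇒ (2/3) = -1]
  = -1    [(1/3) = 1]
The Legendre symbol is -1, so x^2 ≡ 17 (mod 29) has no solution.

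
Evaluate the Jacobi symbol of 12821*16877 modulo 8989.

1

By multiplicativity, (12821·16877/8989) = (12821/8989)·(16877/8989).
First factor (12821/8989):
(12821/8989)
  = (3832/8989)    [12821 ≡ 3832 mod 8989]
  = -(479/8989)    [8989 ≡ 5 mod 8 ⇒ (2/8989)^3 = -1]
  = -(8989/479)    [QR: 8989 ≡ 1 mod 4, sign kept]
  = -(367/479)    [8989 ≡ 367 mod 479]
  = (479/367)    [QR: both ≡ 3 mod 4, sign flips]
  = (112/367)    [479 ≡ 112 mod 367]
  = (7/367)    [367 ≡ 7 mod 8 ⇒ (2/367)^4 = +1]
  = -(367/7)    [QR: both ≡ 3 mod 4, sign flips]
  = -(3/7)    [367 ≡ 3 mod 7]
  = (7/3)    [QR: both ≡ 3 mod 4, sign flips]
  = (1/3)    [7 ≡ 1 mod 3]
  = 1    [(1/3) = 1]
Second factor (16877/8989):
(16877/8989)
  = (7888/8989)    [16877 ≡ 7888 mod 8989]
  = (493/8989)    [8989 ≡ 5 mod 8 ⇒ (2/8989)^4 = +1]
  = (8989/493)    [QR: 493 ≡ 1 mod 4, sign kept]
  = (115/493)    [8989 ≡ 115 mod 493]
  = (493/115)    [QR: 493 ≡ 1 mod 4, sign kept]
  = (33/115)    [493 ≡ 33 mod 115]
  = (115/33)    [QR: 33 ≡ 1 mod 4, sign kept]
  = (16/33)    [115 ≡ 16 mod 33]
  = (1/33)    [33 ≡ 1 mod 8 ⇒ (2/33)^4 = +1]
  = 1    [(1/33) = 1]
Product: (1)·(1) = 1.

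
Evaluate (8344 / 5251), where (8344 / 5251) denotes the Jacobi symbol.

1

Reduce the numerator: 8344 ≡ 3093 (mod 5251), so (8344 / 5251) = (3093 / 5251).
3093 ≡ 1 (mod 4), so quadratic reciprocity gives (3093 / 5251) = (5251 / 3093). Reduce: 5251 ≡ 2158 (mod 3093). Now have (2158 / 3093).
Factor out 2: 2158 = 2·1079. Since 3093 ≡ 5 (mod 8), (2 / 3093) = -1. Now have -(1079 / 3093).
3093 ≡ 1 (mod 4), so quadratic reciprocity gives (1079 / 3093) = (3093 / 1079). Reduce: 3093 ≡ 935 (mod 1079). Now have -(935 / 1079).
Both 935 ≡ 3 and 1079 ≡ 3 (mod 4), so reciprocity gives (935 / 1079) = -(1079 / 935). Reduce: 1079 ≡ 144 (mod 935). Now have (144 / 935).
Factor out 2: 144 = 2^4·9. Since 935 ≡ 7 (mod 8), (2 / 935) = +1, and (2 / 935)^4 = +1. Now have (9 / 935).
9 ≡ 1 (mod 4), so quadratic reciprocity gives (9 / 935) = (935 / 9). Reduce: 935 ≡ 8 (mod 9). Now have (8 / 9).
Factor out 2: 8 = 2^3. Since 9 ≡ 1 (mod 8), (2 / 9) = +1, and (2 / 9)^3 = +1. Now have (1 / 9).
(1 / 9) = 1. Collecting the sign factors: 1.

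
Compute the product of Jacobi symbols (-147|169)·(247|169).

0

By multiplicativity, (-147·247|169) = (-147|169)·(247|169).
First factor (-147|169):
(-147|169)
  = (147|169)    [169 ≡ 1 mod 4 ⇒ (-1|169) = +1]
  = (169|147)    [QR: 169 ≡ 1 mod 4, sign kept]
  = (22|147)    [169 ≡ 22 mod 147]
  = -(11|147)    [147 ≡ 3 mod 8 ⇒ (2|147) = -1]
  = (147|11)    [QR: both ≡ 3 mod 4, sign flips]
  = (4|11)    [147 ≡ 4 mod 11]
  = (1|11)    [11 ≡ 3 mod 8 ⇒ (2|11)^2 = +1]
  = 1    [(1|11) = 1]
Second factor (247|169):
(247|169)
  = (78|169)    [247 ≡ 78 mod 169]
  = (39|169)    [169 ≡ 1 mod 8 ⇒ (2|169) = +1]
  = (169|39)    [QR: 169 ≡ 1 mod 4, sign kept]
  = (13|39)    [169 ≡ 13 mod 39]
  = (39|13)    [QR: 13 ≡ 1 mod 4, sign kept]
  = (0|13)    [39 ≡ 0 mod 13]
  = 0    [numerator 0, gcd > 1]
Product: (1)·(0) = 0.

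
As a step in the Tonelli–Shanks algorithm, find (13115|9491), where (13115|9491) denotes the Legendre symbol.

(13115|9491)
  = (3624|9491)    [13115 ≡ 3624 mod 9491]
  = -(453|9491)    [9491 ≡ 3 mod 8 ⇒ (2|9491)^3 = -1]
  = -(9491|453)    [QR: 453 ≡ 1 mod 4, sign kept]
  = -(431|453)    [9491 ≡ 431 mod 453]
  = -(453|431)    [QR: 453 ≡ 1 mod 4, sign kept]
  = -(22|431)    [453 ≡ 22 mod 431]
  = -(11|431)    [431 ≡ 7 mod 8 ⇒ (2|431) = +1]
  = (431|11)    [QR: both ≡ 3 mod 4, sign flips]
  = (2|11)    [431 ≡ 2 mod 11]
  = -(1|11)    [11 ≡ 3 mod 8 ⇒ (2|11) = -1]
  = -1    [(1|11) = 1]

-1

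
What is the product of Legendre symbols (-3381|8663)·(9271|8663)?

-1

By multiplicativity, (-3381·9271|8663) = (-3381|8663)·(9271|8663).
First factor (-3381|8663):
(-3381|8663)
  = -(3381|8663)    [8663 ≡ 3 mod 4 ⇒ (-1|8663) = -1]
  = -(8663|3381)    [QR: 3381 ≡ 1 mod 4, sign kept]
  = -(1901|3381)    [8663 ≡ 1901 mod 3381]
  = -(3381|1901)    [QR: 1901 ≡ 1 mod 4, sign kept]
  = -(1480|1901)    [3381 ≡ 1480 mod 1901]
  = (185|1901)    [1901 ≡ 5 mod 8 ⇒ (2|1901)^3 = -1]
  = (1901|185)    [QR: 185 ≡ 1 mod 4, sign kept]
  = (51|185)    [1901 ≡ 51 mod 185]
  = (185|51)    [QR: 185 ≡ 1 mod 4, sign kept]
  = (32|51)    [185 ≡ 32 mod 51]
  = -(1|51)    [51 ≡ 3 mod 8 ⇒ (2|51)^5 = -1]
  = -1    [(1|51) = 1]
Second factor (9271|8663):
(9271|8663)
  = (608|8663)    [9271 ≡ 608 mod 8663]
  = (19|8663)    [8663 ≡ 7 mod 8 ⇒ (2|8663)^5 = +1]
  = -(8663|19)    [QR: both ≡ 3 mod 4, sign flips]
  = -(18|19)    [8663 ≡ 18 mod 19]
  = (9|19)    [19 ≡ 3 mod 8 ⇒ (2|19) = -1]
  = (19|9)    [QR: 9 ≡ 1 mod 4, sign kept]
  = (1|9)    [19 ≡ 1 mod 9]
  = 1    [(1|9) = 1]
Product: (-1)·(1) = -1.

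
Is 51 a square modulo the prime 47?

(51|47)
  = (4|47)    [51 ≡ 4 mod 47]
  = (1|47)    [47 ≡ 7 mod 8 ⇒ (2|47)^2 = +1]
  = 1    [(1|47) = 1]
The Legendre symbol is 1, so x^2 ≡ 51 (mod 47) has solution.

yes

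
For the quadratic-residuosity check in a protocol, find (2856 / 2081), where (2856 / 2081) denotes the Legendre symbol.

(2856 / 2081)
  = (775 / 2081)    [2856 ≡ 775 mod 2081]
  = (2081 / 775)    [QR: 2081 ≡ 1 mod 4, sign kept]
  = (531 / 775)    [2081 ≡ 531 mod 775]
  = -(775 / 531)    [QR: both ≡ 3 mod 4, sign flips]
  = -(244 / 531)    [775 ≡ 244 mod 531]
  = -(61 / 531)    [531 ≡ 3 mod 8 ⇒ (2 / 531)^2 = +1]
  = -(531 / 61)    [QR: 61 ≡ 1 mod 4, sign kept]
  = -(43 / 61)    [531 ≡ 43 mod 61]
  = -(61 / 43)    [QR: 61 ≡ 1 mod 4, sign kept]
  = -(18 / 43)    [61 ≡ 18 mod 43]
  = (9 / 43)    [43 ≡ 3 mod 8 ⇒ (2 / 43) = -1]
  = (43 / 9)    [QR: 9 ≡ 1 mod 4, sign kept]
  = (7 / 9)    [43 ≡ 7 mod 9]
  = (9 / 7)    [QR: 9 ≡ 1 mod 4, sign kept]
  = (2 / 7)    [9 ≡ 2 mod 7]
  = (1 / 7)    [7 ≡ 7 mod 8 ⇒ (2 / 7) = +1]
  = 1    [(1 / 7) = 1]

1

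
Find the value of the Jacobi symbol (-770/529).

(-770/529)
  = (288/529)    [-770 ≡ 288 mod 529]
  = (9/529)    [529 ≡ 1 mod 8 ⇒ (2/529)^5 = +1]
  = (529/9)    [QR: 9 ≡ 1 mod 4, sign kept]
  = (7/9)    [529 ≡ 7 mod 9]
  = (9/7)    [QR: 9 ≡ 1 mod 4, sign kept]
  = (2/7)    [9 ≡ 2 mod 7]
  = (1/7)    [7 ≡ 7 mod 8 ⇒ (2/7) = +1]
  = 1    [(1/7) = 1]

1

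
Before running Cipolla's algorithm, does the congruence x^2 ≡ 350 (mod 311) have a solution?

yes

Reduce the numerator: 350 ≡ 39 (mod 311), so (350|311) = (39|311).
Both 39 ≡ 3 and 311 ≡ 3 (mod 4), so reciprocity gives (39|311) = -(311|39). Reduce: 311 ≡ 38 (mod 39). Now have -(38|39).
Factor out 2: 38 = 2·19. Since 39 ≡ 7 (mod 8), (2|39) = +1. Now have -(19|39).
Both 19 ≡ 3 and 39 ≡ 3 (mod 4), so reciprocity gives (19|39) = -(39|19). Reduce: 39 ≡ 1 (mod 19). Now have (1|19).
(1|19) = 1. Collecting the sign factors: 1.
The Legendre symbol is 1, so x^2 ≡ 350 (mod 311) has solution.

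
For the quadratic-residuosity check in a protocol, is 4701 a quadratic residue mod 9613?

yes

4701 ≡ 1 (mod 4), so quadratic reciprocity gives (4701|9613) = (9613|4701). Reduce: 9613 ≡ 211 (mod 4701). Now have (211|4701).
4701 ≡ 1 (mod 4), so quadratic reciprocity gives (211|4701) = (4701|211). Reduce: 4701 ≡ 59 (mod 211). Now have (59|211).
Both 59 ≡ 3 and 211 ≡ 3 (mod 4), so reciprocity gives (59|211) = -(211|59). Reduce: 211 ≡ 34 (mod 59). Now have -(34|59).
Factor out 2: 34 = 2·17. Since 59 ≡ 3 (mod 8), (2|59) = -1. Now have (17|59).
17 ≡ 1 (mod 4), so quadratic reciprocity gives (17|59) = (59|17). Reduce: 59 ≡ 8 (mod 17). Now have (8|17).
Factor out 2: 8 = 2^3. Since 17 ≡ 1 (mod 8), (2|17) = +1, and (2|17)^3 = +1. Now have (1|17).
(1|17) = 1. Collecting the sign factors: 1.
The Legendre symbol is 1, so x^2 ≡ 4701 (mod 9613) has solution.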